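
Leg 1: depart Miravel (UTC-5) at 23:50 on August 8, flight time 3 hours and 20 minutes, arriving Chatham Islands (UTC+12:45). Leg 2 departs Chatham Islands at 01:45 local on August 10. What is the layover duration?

4 hours 50 minutes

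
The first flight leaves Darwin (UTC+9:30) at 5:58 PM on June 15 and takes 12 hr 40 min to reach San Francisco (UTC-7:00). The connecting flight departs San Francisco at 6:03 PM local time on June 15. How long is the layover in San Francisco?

Convert departure to UTC: 5:58 PM − 9:30 = 8:28 AM UTC on Jun 15.
Add 12 hours and 40 minutes flight time → 9:08 PM UTC.
San Francisco is UTC−7:00, so local arrival = 9:08 PM − 7:00 = 2:08 PM on Jun 15.
Layover = 6:03 PM − 2:08 PM = 3 hours 55 minutes.

3 hours 55 minutes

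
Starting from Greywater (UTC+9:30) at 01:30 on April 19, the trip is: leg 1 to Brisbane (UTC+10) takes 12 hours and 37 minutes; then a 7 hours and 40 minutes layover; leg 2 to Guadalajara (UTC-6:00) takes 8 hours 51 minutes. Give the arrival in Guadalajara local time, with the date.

15:08 on Apr 19

Convert departure to UTC: 01:30 − 9:30 = 16:00 UTC on Apr 18.
Add 12 hours and 37 minutes leg 1 → 04:37 UTC (Apr 19).
Add 7 hours and 40 minutes layover in Brisbane → 12:17 UTC.
Add 8 hours and 51 minutes leg 2 → 21:08 UTC.
Guadalajara is UTC−6:00, so local arrival = 21:08 − 6:00 = 15:08 on Apr 19.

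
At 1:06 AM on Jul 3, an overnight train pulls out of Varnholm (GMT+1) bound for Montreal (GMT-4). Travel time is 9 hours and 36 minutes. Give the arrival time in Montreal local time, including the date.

Convert departure to UTC: 1:06 AM − 1:00 = 12:06 AM UTC on Jul 3.
Add 9 hours and 36 minutes travel time → 9:42 AM UTC.
Montreal is UTC−4:00, so local arrival = 9:42 AM − 4:00 = 5:42 AM on Jul 3.

5:42 AM on Jul 3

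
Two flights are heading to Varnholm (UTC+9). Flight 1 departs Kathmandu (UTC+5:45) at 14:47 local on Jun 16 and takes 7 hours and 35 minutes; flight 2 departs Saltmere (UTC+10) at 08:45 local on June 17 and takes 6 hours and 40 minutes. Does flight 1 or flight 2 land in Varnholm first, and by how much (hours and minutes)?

the first, by 12 hours 48 minutes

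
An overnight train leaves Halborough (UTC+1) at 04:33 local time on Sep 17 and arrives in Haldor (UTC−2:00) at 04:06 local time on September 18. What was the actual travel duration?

Haldor is 3:00 behind Halborough.
Clock-face elapsed time (ignoring zones) is 23 hours 33 minutes.
Actual elapsed = 23 hours 33 minutes + 3:00 = 26 hours 33 minutes.

26 hours 33 minutes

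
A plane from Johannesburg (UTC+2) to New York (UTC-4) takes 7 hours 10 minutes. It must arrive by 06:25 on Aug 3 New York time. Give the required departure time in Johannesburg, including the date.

05:15 on Aug 3

Target arrival in UTC: 06:25 + 4:00 = 10:25 on Aug 3.
Subtract 7 hours and 10 minutes → departure 03:15 UTC on Aug 3.
Johannesburg is UTC+2:00: 03:15 + 2:00 = 05:15 on Aug 3.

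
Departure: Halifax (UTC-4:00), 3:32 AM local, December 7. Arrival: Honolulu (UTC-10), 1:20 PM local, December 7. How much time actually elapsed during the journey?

Honolulu is 6:00 behind Halifax.
Clock-face elapsed time (ignoring zones) is 9 hours 48 minutes.
Actual elapsed = 9 hours 48 minutes + 6:00 = 15 hours 48 minutes.

15 hours 48 minutes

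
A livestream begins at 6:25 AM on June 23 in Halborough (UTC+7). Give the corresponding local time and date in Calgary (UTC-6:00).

Calgary is 13:00 behind Halborough.
Shift by the zone difference: 6:25 AM − 13:00 = 5:25 PM on Jun 22 in Calgary.

5:25 PM on June 22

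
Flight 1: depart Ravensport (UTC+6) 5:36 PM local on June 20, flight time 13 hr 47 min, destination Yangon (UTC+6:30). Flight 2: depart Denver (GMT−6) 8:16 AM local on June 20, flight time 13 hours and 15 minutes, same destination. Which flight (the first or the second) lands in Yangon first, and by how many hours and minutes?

the first, by 2 hours 8 minutes

Flight 1 in UTC: 5:36 PM − 6:00 = 11:36 AM on Jun 20.
+13 hours and 47 minutes → arrive 1:23 AM UTC on Jun 21.
Flight 2 in UTC: 8:16 AM + 6:00 = 2:16 PM on Jun 20.
+13 hours 15 minutes → arrive 3:31 AM UTC on Jun 21.
Flight 1 lands earlier by 2 hours 8 minutes.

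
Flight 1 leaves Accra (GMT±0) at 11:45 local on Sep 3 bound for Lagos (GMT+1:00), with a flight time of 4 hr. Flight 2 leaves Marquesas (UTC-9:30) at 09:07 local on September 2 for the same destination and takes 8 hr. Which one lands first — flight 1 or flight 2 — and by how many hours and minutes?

Flight 1 departs at 11:45 UTC (Sep 3).
+4 hours → arrive 15:45 UTC on Sep 3.
Flight 2 in UTC: 09:07 + 9:30 = 18:37 on Sep 2.
+8 hours → arrive 02:37 UTC on Sep 3.
Flight 2 lands earlier by 13 hours 8 minutes.

the second, by 13 hours 8 minutes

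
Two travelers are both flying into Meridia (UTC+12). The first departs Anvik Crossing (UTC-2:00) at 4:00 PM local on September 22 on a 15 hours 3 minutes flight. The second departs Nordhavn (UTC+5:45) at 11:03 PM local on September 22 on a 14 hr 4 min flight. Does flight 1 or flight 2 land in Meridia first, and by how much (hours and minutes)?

Flight 1 in UTC: 4:00 PM + 2:00 = 6:00 PM on Sep 22.
+15 hours 3 minutes → arrive 9:03 AM UTC on Sep 23.
Flight 2 in UTC: 11:03 PM − 5:45 = 5:18 PM on Sep 22.
+14 hours and 4 minutes → arrive 7:22 AM UTC on Sep 23.
Flight 2 lands earlier by 1 hour 41 minutes.

the second, by 1 hour 41 minutes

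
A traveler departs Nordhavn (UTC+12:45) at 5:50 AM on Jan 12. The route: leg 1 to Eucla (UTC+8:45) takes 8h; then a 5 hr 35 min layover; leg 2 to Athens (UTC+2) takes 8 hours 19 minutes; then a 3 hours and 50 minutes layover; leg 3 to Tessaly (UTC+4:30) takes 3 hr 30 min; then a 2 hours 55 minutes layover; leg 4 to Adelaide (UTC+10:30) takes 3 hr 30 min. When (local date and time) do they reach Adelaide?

3:14 PM on Jan 13

Convert departure to UTC: 5:50 AM − 12:45 = 5:05 PM UTC on Jan 11.
Add 8 hours leg 1 → 1:05 AM UTC (Jan 12).
Add 5 hours 35 minutes layover in Eucla → 6:40 AM UTC.
Add 8 hours 19 minutes leg 2 → 2:59 PM UTC.
Add 3 hours and 50 minutes layover in Athens → 6:49 PM UTC.
Add 3 hours and 30 minutes leg 3 → 10:19 PM UTC.
Add 2 hours 55 minutes layover in Tessaly → 1:14 AM UTC (Jan 13).
Add 3 hours 30 minutes leg 4 → 4:44 AM UTC.
Adelaide is UTC+10:30, so local arrival = 4:44 AM + 10:30 = 3:14 PM on Jan 13.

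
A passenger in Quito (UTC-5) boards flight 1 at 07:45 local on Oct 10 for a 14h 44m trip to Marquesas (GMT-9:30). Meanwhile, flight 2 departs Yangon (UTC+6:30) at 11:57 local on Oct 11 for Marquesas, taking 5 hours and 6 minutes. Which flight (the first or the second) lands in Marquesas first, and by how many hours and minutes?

the first, by 7 hours 4 minutes

Flight 1 in UTC: 07:45 + 5:00 = 12:45 on Oct 10.
+14 hours 44 minutes → arrive 03:29 UTC on Oct 11.
Flight 2 in UTC: 11:57 − 6:30 = 05:27 on Oct 11.
+5 hours 6 minutes → arrive 10:33 UTC on Oct 11.
Flight 1 lands earlier by 7 hours 4 minutes.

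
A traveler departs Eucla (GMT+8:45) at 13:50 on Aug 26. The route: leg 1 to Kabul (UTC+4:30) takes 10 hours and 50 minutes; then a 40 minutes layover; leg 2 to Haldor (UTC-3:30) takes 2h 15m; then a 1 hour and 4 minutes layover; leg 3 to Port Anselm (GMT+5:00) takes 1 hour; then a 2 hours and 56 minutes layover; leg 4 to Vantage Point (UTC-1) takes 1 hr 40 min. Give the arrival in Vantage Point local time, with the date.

00:30 on August 27

Convert departure to UTC: 13:50 − 8:45 = 05:05 UTC on Aug 26.
Add 10 hours 50 minutes leg 1 → 15:55 UTC.
Add 40 minutes layover in Kabul → 16:35 UTC.
Add 2 hours and 15 minutes leg 2 → 18:50 UTC.
Add 1 hour 4 minutes layover in Haldor → 19:54 UTC.
Add 1 hour leg 3 → 20:54 UTC.
Add 2 hours 56 minutes layover in Port Anselm → 23:50 UTC.
Add 1 hour and 40 minutes leg 4 → 01:30 UTC (Aug 27).
Vantage Point is UTC−1:00, so local arrival = 01:30 − 1:00 = 00:30 on Aug 27.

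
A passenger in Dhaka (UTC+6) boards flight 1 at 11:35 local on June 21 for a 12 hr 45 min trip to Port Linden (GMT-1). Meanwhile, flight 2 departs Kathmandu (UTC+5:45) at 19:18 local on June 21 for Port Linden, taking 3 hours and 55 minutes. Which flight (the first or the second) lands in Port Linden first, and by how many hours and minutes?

Flight 1 in UTC: 11:35 − 6:00 = 05:35 on Jun 21.
+12 hours and 45 minutes → arrive 18:20 UTC on Jun 21.
Flight 2 in UTC: 19:18 − 5:45 = 13:33 on Jun 21.
+3 hours and 55 minutes → arrive 17:28 UTC on Jun 21.
Flight 2 lands earlier by 52 minutes.

the second, by 52 minutes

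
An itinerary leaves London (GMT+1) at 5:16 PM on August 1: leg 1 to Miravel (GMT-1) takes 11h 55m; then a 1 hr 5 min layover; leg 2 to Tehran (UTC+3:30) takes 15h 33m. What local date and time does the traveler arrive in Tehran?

12:19 AM on August 3

Convert departure to UTC: 5:16 PM − 1:00 = 4:16 PM UTC on Aug 1.
Add 11 hours and 55 minutes leg 1 → 4:11 AM UTC (Aug 2).
Add 1 hour 5 minutes layover in Miravel → 5:16 AM UTC.
Add 15 hours and 33 minutes leg 2 → 8:49 PM UTC.
Tehran is UTC+3:30, so local arrival = 8:49 PM + 3:30 = 12:19 AM on Aug 3.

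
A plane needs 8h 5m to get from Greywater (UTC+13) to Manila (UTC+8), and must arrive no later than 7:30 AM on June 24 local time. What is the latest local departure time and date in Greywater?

Target arrival in UTC: 7:30 AM − 8:00 = 11:30 PM on Jun 23.
Subtract 8 hours 5 minutes → departure 3:25 PM UTC on Jun 23.
Greywater is UTC+13:00: 3:25 PM + 13:00 = 4:25 AM on Jun 24.

4:25 AM on June 24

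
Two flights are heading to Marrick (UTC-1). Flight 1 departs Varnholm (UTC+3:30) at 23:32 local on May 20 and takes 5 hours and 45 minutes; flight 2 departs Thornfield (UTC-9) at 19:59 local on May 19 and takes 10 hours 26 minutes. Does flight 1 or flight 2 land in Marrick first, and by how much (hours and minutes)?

the second, by 10 hours 22 minutes

Flight 1 in UTC: 23:32 − 3:30 = 20:02 on May 20.
+5 hours and 45 minutes → arrive 01:47 UTC on May 21.
Flight 2 in UTC: 19:59 + 9:00 = 04:59 on May 20.
+10 hours 26 minutes → arrive 15:25 UTC on May 20.
Flight 2 lands earlier by 10 hours 22 minutes.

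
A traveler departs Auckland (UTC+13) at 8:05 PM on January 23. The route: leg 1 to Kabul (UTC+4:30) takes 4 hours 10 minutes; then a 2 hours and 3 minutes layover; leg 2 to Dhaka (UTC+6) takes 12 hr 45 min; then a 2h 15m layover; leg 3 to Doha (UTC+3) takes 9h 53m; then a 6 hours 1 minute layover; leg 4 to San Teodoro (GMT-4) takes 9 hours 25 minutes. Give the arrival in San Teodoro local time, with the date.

1:37 AM on January 25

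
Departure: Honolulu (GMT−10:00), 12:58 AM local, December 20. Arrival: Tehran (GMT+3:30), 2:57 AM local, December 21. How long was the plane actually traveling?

Departure in UTC: 12:58 AM + 10:00 = 10:58 AM on Dec 20.
Arrival in UTC: 2:57 AM − 3:30 = 11:27 PM on Dec 20.
Elapsed = 11:27 PM − 10:58 AM = 12 hours 29 minutes.

12 hours 29 minutes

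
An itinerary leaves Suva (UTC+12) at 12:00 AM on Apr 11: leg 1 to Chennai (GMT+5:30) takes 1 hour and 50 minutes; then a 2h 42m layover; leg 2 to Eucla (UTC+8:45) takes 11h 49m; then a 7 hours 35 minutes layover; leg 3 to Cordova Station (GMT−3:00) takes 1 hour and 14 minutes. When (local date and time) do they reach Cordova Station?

10:10 AM on April 11

Convert departure to UTC: 12:00 AM − 12:00 = 12:00 PM UTC on Apr 10.
Add 1 hour and 50 minutes leg 1 → 1:50 PM UTC.
Add 2 hours and 42 minutes layover in Chennai → 4:32 PM UTC.
Add 11 hours and 49 minutes leg 2 → 4:21 AM UTC (Apr 11).
Add 7 hours and 35 minutes layover in Eucla → 11:56 AM UTC.
Add 1 hour and 14 minutes leg 3 → 1:10 PM UTC.
Cordova Station is UTC−3:00, so local arrival = 1:10 PM − 3:00 = 10:10 AM on Apr 11.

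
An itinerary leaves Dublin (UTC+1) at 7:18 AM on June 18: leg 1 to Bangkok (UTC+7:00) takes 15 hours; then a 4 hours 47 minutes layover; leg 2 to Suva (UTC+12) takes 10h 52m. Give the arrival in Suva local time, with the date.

Convert departure to UTC: 7:18 AM − 1:00 = 6:18 AM UTC on Jun 18.
Add 15 hours leg 1 → 9:18 PM UTC.
Add 4 hours 47 minutes layover in Bangkok → 2:05 AM UTC (Jun 19).
Add 10 hours 52 minutes leg 2 → 12:57 PM UTC.
Suva is UTC+12:00, so local arrival = 12:57 PM + 12:00 = 12:57 AM on Jun 20.

12:57 AM on June 20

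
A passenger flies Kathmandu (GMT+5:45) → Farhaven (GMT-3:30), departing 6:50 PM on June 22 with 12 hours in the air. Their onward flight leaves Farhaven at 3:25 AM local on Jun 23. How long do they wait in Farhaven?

5 hours 50 minutes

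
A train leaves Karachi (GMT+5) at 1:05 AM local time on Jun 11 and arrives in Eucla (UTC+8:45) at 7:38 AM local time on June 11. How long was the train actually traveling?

Eucla is 3:45 ahead of Karachi.
Clock-face elapsed time (ignoring zones) is 6 hours 33 minutes.
Actual elapsed = 6 hours 33 minutes − 3:45 = 2 hours 48 minutes.

2 hours 48 minutes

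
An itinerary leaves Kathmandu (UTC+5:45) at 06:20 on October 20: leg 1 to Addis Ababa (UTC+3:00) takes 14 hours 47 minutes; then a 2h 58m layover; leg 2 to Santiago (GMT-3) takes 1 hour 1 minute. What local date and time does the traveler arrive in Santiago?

16:21 on Oct 20

Convert departure to UTC: 06:20 − 5:45 = 00:35 UTC on Oct 20.
Add 14 hours and 47 minutes leg 1 → 15:22 UTC.
Add 2 hours 58 minutes layover in Addis Ababa → 18:20 UTC.
Add 1 hour and 1 minute leg 2 → 19:21 UTC.
Santiago is UTC−3:00, so local arrival = 19:21 − 3:00 = 16:21 on Oct 20.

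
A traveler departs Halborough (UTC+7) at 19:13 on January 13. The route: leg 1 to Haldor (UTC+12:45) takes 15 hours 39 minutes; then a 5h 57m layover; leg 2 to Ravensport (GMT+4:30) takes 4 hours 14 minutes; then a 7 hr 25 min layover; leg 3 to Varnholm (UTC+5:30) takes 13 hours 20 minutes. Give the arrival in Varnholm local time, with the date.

16:18 on Jan 15

Convert departure to UTC: 19:13 − 7:00 = 12:13 UTC on Jan 13.
Add 15 hours 39 minutes leg 1 → 03:52 UTC (Jan 14).
Add 5 hours and 57 minutes layover in Haldor → 09:49 UTC.
Add 4 hours and 14 minutes leg 2 → 14:03 UTC.
Add 7 hours 25 minutes layover in Ravensport → 21:28 UTC.
Add 13 hours and 20 minutes leg 3 → 10:48 UTC (Jan 15).
Varnholm is UTC+5:30, so local arrival = 10:48 + 5:30 = 16:18 on Jan 15.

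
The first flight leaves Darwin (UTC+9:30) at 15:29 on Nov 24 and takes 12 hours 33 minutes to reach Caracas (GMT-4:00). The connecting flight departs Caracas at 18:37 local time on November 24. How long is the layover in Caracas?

Convert departure to UTC: 15:29 − 9:30 = 05:59 UTC on Nov 24.
Add 12 hours and 33 minutes flight time → 18:32 UTC.
Caracas is UTC−4:00, so local arrival = 18:32 − 4:00 = 14:32 on Nov 24.
Layover = 18:37 − 14:32 = 4 hours 5 minutes.

4 hours 5 minutes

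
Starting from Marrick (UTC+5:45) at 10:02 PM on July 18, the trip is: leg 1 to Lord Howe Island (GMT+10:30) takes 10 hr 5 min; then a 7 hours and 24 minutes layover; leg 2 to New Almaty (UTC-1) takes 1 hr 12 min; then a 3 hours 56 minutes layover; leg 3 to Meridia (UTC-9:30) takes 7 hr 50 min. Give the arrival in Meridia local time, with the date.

1:14 PM on July 19

Convert departure to UTC: 10:02 PM − 5:45 = 4:17 PM UTC on Jul 18.
Add 10 hours and 5 minutes leg 1 → 2:22 AM UTC (Jul 19).
Add 7 hours and 24 minutes layover in Lord Howe Island → 9:46 AM UTC.
Add 1 hour 12 minutes leg 2 → 10:58 AM UTC.
Add 3 hours and 56 minutes layover in New Almaty → 2:54 PM UTC.
Add 7 hours 50 minutes leg 3 → 10:44 PM UTC.
Meridia is UTC−9:30, so local arrival = 10:44 PM − 9:30 = 1:14 PM on Jul 19.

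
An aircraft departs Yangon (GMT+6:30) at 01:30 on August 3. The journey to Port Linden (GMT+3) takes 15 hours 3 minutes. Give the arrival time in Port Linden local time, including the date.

13:03 on August 3

Port Linden is 3:30 behind Yangon.
After 15 hours and 3 minutes it is 16:33 in Yangon.
Shift by the zone difference: 16:33 − 3:30 = 13:03 on Aug 3 in Port Linden.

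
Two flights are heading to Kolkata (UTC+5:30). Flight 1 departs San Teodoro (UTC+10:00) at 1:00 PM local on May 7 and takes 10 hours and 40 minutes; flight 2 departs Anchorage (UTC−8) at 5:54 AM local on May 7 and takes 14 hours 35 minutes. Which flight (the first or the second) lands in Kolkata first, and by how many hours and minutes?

Flight 1 in UTC: 1:00 PM − 10:00 = 3:00 AM on May 7.
+10 hours 40 minutes → arrive 1:40 PM UTC on May 7.
Flight 2 in UTC: 5:54 AM + 8:00 = 1:54 PM on May 7.
+14 hours 35 minutes → arrive 4:29 AM UTC on May 8.
Flight 1 lands earlier by 14 hours 49 minutes.

the first, by 14 hours 49 minutes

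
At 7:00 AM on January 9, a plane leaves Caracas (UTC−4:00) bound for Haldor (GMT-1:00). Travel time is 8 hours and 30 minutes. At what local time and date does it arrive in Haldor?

6:30 PM on Jan 9

Convert departure to UTC: 7:00 AM + 4:00 = 11:00 AM UTC on Jan 9.
Add 8 hours 30 minutes travel time → 7:30 PM UTC.
Haldor is UTC−1:00, so local arrival = 7:30 PM − 1:00 = 6:30 PM on Jan 9.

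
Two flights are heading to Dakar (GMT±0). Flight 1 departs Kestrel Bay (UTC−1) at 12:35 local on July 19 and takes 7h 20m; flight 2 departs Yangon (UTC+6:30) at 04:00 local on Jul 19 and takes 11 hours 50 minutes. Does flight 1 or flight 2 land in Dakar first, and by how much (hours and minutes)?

the second, by 11 hours 35 minutes

Flight 1 in UTC: 12:35 + 1:00 = 13:35 on Jul 19.
+7 hours and 20 minutes → arrive 20:55 UTC on Jul 19.
Flight 2 in UTC: 04:00 − 6:30 = 21:30 on Jul 18.
+11 hours 50 minutes → arrive 09:20 UTC on Jul 19.
Flight 2 lands earlier by 11 hours 35 minutes.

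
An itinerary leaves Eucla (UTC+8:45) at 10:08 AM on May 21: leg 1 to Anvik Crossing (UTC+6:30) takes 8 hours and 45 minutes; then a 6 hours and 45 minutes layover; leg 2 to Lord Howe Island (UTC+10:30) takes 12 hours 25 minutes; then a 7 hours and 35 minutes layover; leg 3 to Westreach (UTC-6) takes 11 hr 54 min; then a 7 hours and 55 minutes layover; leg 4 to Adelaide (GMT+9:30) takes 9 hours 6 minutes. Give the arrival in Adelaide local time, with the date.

Convert departure to UTC: 10:08 AM − 8:45 = 1:23 AM UTC on May 21.
Add 8 hours 45 minutes leg 1 → 10:08 AM UTC.
Add 6 hours 45 minutes layover in Anvik Crossing → 4:53 PM UTC.
Add 12 hours 25 minutes leg 2 → 5:18 AM UTC (May 22).
Add 7 hours and 35 minutes layover in Lord Howe Island → 12:53 PM UTC.
Add 11 hours 54 minutes leg 3 → 12:47 AM UTC (May 23).
Add 7 hours and 55 minutes layover in Westreach → 8:42 AM UTC.
Add 9 hours and 6 minutes leg 4 → 5:48 PM UTC.
Adelaide is UTC+9:30, so local arrival = 5:48 PM + 9:30 = 3:18 AM on May 24.

3:18 AM on May 24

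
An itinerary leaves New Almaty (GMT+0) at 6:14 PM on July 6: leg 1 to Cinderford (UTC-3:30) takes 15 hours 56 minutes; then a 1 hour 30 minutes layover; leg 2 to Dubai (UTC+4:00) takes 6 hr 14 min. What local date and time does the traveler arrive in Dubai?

New Almaty is at UTC+0, so departure is already 6:14 PM UTC on Jul 6.
Add 15 hours and 56 minutes leg 1 → 10:10 AM UTC (Jul 7).
Add 1 hour and 30 minutes layover in Cinderford → 11:40 AM UTC.
Add 6 hours and 14 minutes leg 2 → 5:54 PM UTC.
Dubai is UTC+4:00, so local arrival = 5:54 PM + 4:00 = 9:54 PM on Jul 7.

9:54 PM on July 7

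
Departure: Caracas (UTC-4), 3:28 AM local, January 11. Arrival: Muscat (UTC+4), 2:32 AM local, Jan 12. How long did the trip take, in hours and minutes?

Departure in UTC: 3:28 AM + 4:00 = 7:28 AM on Jan 11.
Arrival in UTC: 2:32 AM − 4:00 = 10:32 PM on Jan 11.
Elapsed = 10:32 PM − 7:28 AM = 15 hours 4 minutes.

15 hours 4 minutes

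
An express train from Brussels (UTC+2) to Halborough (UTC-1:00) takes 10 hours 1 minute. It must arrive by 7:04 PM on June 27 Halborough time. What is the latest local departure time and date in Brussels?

12:03 PM on Jun 27

Target arrival in UTC: 7:04 PM + 1:00 = 8:04 PM on Jun 27.
Subtract 10 hours and 1 minute → departure 10:03 AM UTC on Jun 27.
Brussels is UTC+2:00: 10:03 AM + 2:00 = 12:03 PM on Jun 27.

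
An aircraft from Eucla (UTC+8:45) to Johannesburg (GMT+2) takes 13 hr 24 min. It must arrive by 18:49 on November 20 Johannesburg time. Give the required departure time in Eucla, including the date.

12:10 on November 20

Target arrival in UTC: 18:49 − 2:00 = 16:49 on Nov 20.
Subtract 13 hours and 24 minutes → departure 03:25 UTC on Nov 20.
Eucla is UTC+8:45: 03:25 + 8:45 = 12:10 on Nov 20.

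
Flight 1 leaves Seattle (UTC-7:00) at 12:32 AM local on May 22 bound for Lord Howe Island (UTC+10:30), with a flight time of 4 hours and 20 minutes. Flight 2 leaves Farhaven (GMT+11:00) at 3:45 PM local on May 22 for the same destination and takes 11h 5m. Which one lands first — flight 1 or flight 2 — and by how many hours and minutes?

the first, by 3 hours 58 minutes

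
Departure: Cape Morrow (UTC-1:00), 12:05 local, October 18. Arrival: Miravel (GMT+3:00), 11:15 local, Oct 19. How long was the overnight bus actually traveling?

19 hours 10 minutes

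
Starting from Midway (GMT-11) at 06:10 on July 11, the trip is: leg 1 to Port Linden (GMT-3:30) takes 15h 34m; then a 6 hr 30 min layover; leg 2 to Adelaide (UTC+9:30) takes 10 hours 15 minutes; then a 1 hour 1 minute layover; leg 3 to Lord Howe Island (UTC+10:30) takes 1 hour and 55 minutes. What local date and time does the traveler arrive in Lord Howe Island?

Convert departure to UTC: 06:10 + 11:00 = 17:10 UTC on Jul 11.
Add 15 hours 34 minutes leg 1 → 08:44 UTC (Jul 12).
Add 6 hours 30 minutes layover in Port Linden → 15:14 UTC.
Add 10 hours 15 minutes leg 2 → 01:29 UTC (Jul 13).
Add 1 hour 1 minute layover in Adelaide → 02:30 UTC.
Add 1 hour 55 minutes leg 3 → 04:25 UTC.
Lord Howe Island is UTC+10:30, so local arrival = 04:25 + 10:30 = 14:55 on Jul 13.

14:55 on Jul 13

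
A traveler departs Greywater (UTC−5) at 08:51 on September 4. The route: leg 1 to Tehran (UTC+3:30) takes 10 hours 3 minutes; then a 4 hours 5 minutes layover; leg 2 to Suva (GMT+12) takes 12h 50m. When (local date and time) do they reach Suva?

04:49 on September 6

Convert departure to UTC: 08:51 + 5:00 = 13:51 UTC on Sep 4.
Add 10 hours 3 minutes leg 1 → 23:54 UTC.
Add 4 hours 5 minutes layover in Tehran → 03:59 UTC (Sep 5).
Add 12 hours 50 minutes leg 2 → 16:49 UTC.
Suva is UTC+12:00, so local arrival = 16:49 + 12:00 = 04:49 on Sep 6.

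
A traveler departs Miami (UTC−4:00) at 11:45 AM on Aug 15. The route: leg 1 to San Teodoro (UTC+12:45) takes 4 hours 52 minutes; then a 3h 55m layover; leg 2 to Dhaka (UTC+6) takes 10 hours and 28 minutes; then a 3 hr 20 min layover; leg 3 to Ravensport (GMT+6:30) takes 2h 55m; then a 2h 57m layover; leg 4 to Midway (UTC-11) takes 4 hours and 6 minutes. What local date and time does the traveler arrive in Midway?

Convert departure to UTC: 11:45 AM + 4:00 = 3:45 PM UTC on Aug 15.
Add 4 hours 52 minutes leg 1 → 8:37 PM UTC.
Add 3 hours and 55 minutes layover in San Teodoro → 12:32 AM UTC (Aug 16).
Add 10 hours and 28 minutes leg 2 → 11:00 AM UTC.
Add 3 hours and 20 minutes layover in Dhaka → 2:20 PM UTC.
Add 2 hours and 55 minutes leg 3 → 5:15 PM UTC.
Add 2 hours 57 minutes layover in Ravensport → 8:12 PM UTC.
Add 4 hours and 6 minutes leg 4 → 12:18 AM UTC (Aug 17).
Midway is UTC−11:00, so local arrival = 12:18 AM − 11:00 = 1:18 PM on Aug 16.

1:18 PM on Aug 16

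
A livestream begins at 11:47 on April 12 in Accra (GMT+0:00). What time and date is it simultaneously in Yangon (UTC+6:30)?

18:17 on Apr 12

Accra is UTC+0 so that is 11:47 UTC.
Yangon is UTC+6:30: 11:47 + 6:30 = 18:17 on Apr 12.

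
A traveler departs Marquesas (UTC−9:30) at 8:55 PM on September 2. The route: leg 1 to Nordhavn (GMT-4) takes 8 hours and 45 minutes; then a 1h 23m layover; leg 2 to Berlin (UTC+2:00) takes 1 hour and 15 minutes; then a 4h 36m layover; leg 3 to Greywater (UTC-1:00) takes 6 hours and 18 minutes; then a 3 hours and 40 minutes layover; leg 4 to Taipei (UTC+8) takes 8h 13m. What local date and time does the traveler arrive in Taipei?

Convert departure to UTC: 8:55 PM + 9:30 = 6:25 AM UTC on Sep 3.
Add 8 hours and 45 minutes leg 1 → 3:10 PM UTC.
Add 1 hour 23 minutes layover in Nordhavn → 4:33 PM UTC.
Add 1 hour and 15 minutes leg 2 → 5:48 PM UTC.
Add 4 hours and 36 minutes layover in Berlin → 10:24 PM UTC.
Add 6 hours 18 minutes leg 3 → 4:42 AM UTC (Sep 4).
Add 3 hours and 40 minutes layover in Greywater → 8:22 AM UTC.
Add 8 hours and 13 minutes leg 4 → 4:35 PM UTC.
Taipei is UTC+8:00, so local arrival = 4:35 PM + 8:00 = 12:35 AM on Sep 5.

12:35 AM on Sep 5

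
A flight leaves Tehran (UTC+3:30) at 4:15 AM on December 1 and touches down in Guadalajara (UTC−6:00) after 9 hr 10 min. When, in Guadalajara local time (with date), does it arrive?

Convert departure to UTC: 4:15 AM − 3:30 = 12:45 AM UTC on Dec 1.
Add 9 hours 10 minutes travel time → 9:55 AM UTC.
Guadalajara is UTC−6:00, so local arrival = 9:55 AM − 6:00 = 3:55 AM on Dec 1.

3:55 AM on December 1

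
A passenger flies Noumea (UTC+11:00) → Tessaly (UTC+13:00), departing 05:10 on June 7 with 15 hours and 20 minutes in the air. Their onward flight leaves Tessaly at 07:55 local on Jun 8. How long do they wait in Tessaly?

9 hours 25 minutes

Convert departure to UTC: 05:10 − 11:00 = 18:10 UTC on Jun 6.
Add 15 hours and 20 minutes flight time → 09:30 UTC (Jun 7).
Tessaly is UTC+13:00, so local arrival = 09:30 + 13:00 = 22:30 on Jun 7.
Layover = 07:55 − 22:30 (+1 day) = 9 hours 25 minutes.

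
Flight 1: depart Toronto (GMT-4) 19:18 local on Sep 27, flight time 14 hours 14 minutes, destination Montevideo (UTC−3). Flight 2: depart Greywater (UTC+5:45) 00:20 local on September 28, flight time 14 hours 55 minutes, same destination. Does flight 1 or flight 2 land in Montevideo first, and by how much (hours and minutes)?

the second, by 4 hours 2 minutes

Flight 1 in UTC: 19:18 + 4:00 = 23:18 on Sep 27.
+14 hours 14 minutes → arrive 13:32 UTC on Sep 28.
Flight 2 in UTC: 00:20 − 5:45 = 18:35 on Sep 27.
+14 hours 55 minutes → arrive 09:30 UTC on Sep 28.
Flight 2 lands earlier by 4 hours 2 minutes.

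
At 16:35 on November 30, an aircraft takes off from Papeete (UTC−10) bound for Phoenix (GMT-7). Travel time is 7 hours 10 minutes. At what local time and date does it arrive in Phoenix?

Convert departure to UTC: 16:35 + 10:00 = 02:35 UTC on Dec 1.
Add 7 hours 10 minutes travel time → 09:45 UTC.
Phoenix is UTC−7:00, so local arrival = 09:45 − 7:00 = 02:45 on Dec 1.

02:45 on December 1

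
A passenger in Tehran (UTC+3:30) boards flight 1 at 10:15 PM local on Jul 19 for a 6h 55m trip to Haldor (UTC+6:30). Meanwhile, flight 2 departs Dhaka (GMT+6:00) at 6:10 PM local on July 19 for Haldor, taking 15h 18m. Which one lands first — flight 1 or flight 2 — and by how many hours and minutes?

the first, by 1 hour 48 minutes

Flight 1 in UTC: 10:15 PM − 3:30 = 6:45 PM on Jul 19.
+6 hours 55 minutes → arrive 1:40 AM UTC on Jul 20.
Flight 2 in UTC: 6:10 PM − 6:00 = 12:10 PM on Jul 19.
+15 hours and 18 minutes → arrive 3:28 AM UTC on Jul 20.
Flight 1 lands earlier by 1 hour 48 minutes.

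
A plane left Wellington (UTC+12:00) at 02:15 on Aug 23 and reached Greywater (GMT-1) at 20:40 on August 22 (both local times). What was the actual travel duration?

Departure in UTC: 02:15 − 12:00 = 14:15 on Aug 22.
Arrival in UTC: 20:40 + 1:00 = 21:40 on Aug 22.
Elapsed = 21:40 − 14:15 = 7 hours 25 minutes.

7 hours 25 minutes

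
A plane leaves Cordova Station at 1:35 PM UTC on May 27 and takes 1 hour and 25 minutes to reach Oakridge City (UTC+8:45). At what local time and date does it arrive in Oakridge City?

Departure is given in UTC: 1:35 PM on May 27.
Add 1 hour and 25 minutes → 3:00 PM UTC.
Oakridge City is UTC+8:45: 3:00 PM + 8:45 = 11:45 PM on May 27.

11:45 PM on May 27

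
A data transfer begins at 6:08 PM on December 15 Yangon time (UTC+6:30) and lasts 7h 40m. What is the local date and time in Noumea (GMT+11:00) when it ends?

Convert start to UTC: 6:08 PM − 6:30 = 11:38 AM UTC on Dec 15.
Add 7 hours 40 minutes duration → 7:18 PM UTC.
Noumea is UTC+11:00, so local end time = 7:18 PM + 11:00 = 6:18 AM on Dec 16.

6:18 AM on December 16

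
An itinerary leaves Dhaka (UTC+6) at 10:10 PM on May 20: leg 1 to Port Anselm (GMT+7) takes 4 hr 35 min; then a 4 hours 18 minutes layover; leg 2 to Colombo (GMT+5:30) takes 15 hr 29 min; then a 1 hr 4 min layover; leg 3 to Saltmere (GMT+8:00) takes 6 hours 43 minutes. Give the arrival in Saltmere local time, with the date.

8:19 AM on May 22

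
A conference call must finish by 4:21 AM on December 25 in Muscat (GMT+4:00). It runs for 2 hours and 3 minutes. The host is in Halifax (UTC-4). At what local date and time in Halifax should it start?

Target end time in UTC: 4:21 AM − 4:00 = 12:21 AM on Dec 25.
Subtract 2 hours 3 minutes → start 10:18 PM UTC on Dec 24.
Halifax is UTC−4:00: 10:18 PM − 4:00 = 6:18 PM on Dec 24.

6:18 PM on December 24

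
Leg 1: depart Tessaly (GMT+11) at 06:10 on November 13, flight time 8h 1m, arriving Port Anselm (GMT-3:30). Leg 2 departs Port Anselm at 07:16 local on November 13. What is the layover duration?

7 hours 35 minutes

Convert departure to UTC: 06:10 − 11:00 = 19:10 UTC on Nov 12.
Add 8 hours 1 minute flight time → 03:11 UTC (Nov 13).
Port Anselm is UTC−3:30, so local arrival = 03:11 − 3:30 = 23:41 on Nov 12.
Layover = 07:16 − 23:41 (+1 day) = 7 hours 35 minutes.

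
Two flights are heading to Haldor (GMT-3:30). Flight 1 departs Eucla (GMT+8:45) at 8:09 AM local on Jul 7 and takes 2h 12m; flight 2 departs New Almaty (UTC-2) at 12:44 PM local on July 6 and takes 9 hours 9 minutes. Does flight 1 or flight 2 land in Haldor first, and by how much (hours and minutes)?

Flight 1 in UTC: 8:09 AM − 8:45 = 11:24 PM on Jul 6.
+2 hours 12 minutes → arrive 1:36 AM UTC on Jul 7.
Flight 2 in UTC: 12:44 PM + 2:00 = 2:44 PM on Jul 6.
+9 hours and 9 minutes → arrive 11:53 PM UTC on Jul 6.
Flight 2 lands earlier by 1 hour 43 minutes.

the second, by 1 hour 43 minutes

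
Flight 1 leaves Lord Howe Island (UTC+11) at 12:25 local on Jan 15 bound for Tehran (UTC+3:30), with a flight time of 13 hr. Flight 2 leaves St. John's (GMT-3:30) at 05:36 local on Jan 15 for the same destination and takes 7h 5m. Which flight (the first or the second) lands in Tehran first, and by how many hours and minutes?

Flight 1 in UTC: 12:25 − 11:00 = 01:25 on Jan 15.
+13 hours → arrive 14:25 UTC on Jan 15.
Flight 2 in UTC: 05:36 + 3:30 = 09:06 on Jan 15.
+7 hours and 5 minutes → arrive 16:11 UTC on Jan 15.
Flight 1 lands earlier by 1 hour 46 minutes.

the first, by 1 hour 46 minutes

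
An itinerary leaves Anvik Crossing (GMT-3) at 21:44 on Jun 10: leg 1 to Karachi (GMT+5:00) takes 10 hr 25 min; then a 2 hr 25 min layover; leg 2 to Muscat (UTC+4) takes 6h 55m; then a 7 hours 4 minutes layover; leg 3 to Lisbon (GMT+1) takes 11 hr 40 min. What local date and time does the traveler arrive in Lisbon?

16:13 on Jun 12

Convert departure to UTC: 21:44 + 3:00 = 00:44 UTC on Jun 11.
Add 10 hours 25 minutes leg 1 → 11:09 UTC.
Add 2 hours and 25 minutes layover in Karachi → 13:34 UTC.
Add 6 hours 55 minutes leg 2 → 20:29 UTC.
Add 7 hours 4 minutes layover in Muscat → 03:33 UTC (Jun 12).
Add 11 hours and 40 minutes leg 3 → 15:13 UTC.
Lisbon is UTC+1:00, so local arrival = 15:13 + 1:00 = 16:13 on Jun 12.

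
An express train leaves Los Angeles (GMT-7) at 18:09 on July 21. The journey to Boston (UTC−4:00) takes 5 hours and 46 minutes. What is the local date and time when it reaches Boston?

02:55 on Jul 22

Convert departure to UTC: 18:09 + 7:00 = 01:09 UTC on Jul 22.
Add 5 hours and 46 minutes travel time → 06:55 UTC.
Boston is UTC−4:00, so local arrival = 06:55 − 4:00 = 02:55 on Jul 22.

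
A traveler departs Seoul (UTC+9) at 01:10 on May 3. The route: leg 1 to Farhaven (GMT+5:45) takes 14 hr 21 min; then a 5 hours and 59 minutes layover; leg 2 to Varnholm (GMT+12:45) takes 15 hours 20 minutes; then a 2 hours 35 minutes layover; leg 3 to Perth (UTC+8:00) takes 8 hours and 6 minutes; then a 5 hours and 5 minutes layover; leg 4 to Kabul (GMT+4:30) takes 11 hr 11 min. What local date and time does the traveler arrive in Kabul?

Convert departure to UTC: 01:10 − 9:00 = 16:10 UTC on May 2.
Add 14 hours 21 minutes leg 1 → 06:31 UTC (May 3).
Add 5 hours 59 minutes layover in Farhaven → 12:30 UTC.
Add 15 hours 20 minutes leg 2 → 03:50 UTC (May 4).
Add 2 hours 35 minutes layover in Varnholm → 06:25 UTC.
Add 8 hours 6 minutes leg 3 → 14:31 UTC.
Add 5 hours and 5 minutes layover in Perth → 19:36 UTC.
Add 11 hours 11 minutes leg 4 → 06:47 UTC (May 5).
Kabul is UTC+4:30, so local arrival = 06:47 + 4:30 = 11:17 on May 5.

11:17 on May 5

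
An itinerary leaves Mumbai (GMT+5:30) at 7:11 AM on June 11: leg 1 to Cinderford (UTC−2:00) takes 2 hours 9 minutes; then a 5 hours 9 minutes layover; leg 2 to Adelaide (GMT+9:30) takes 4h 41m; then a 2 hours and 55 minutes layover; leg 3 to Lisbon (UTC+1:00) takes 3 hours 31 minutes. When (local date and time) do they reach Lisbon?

9:06 PM on June 11

Convert departure to UTC: 7:11 AM − 5:30 = 1:41 AM UTC on Jun 11.
Add 2 hours and 9 minutes leg 1 → 3:50 AM UTC.
Add 5 hours and 9 minutes layover in Cinderford → 8:59 AM UTC.
Add 4 hours 41 minutes leg 2 → 1:40 PM UTC.
Add 2 hours and 55 minutes layover in Adelaide → 4:35 PM UTC.
Add 3 hours and 31 minutes leg 3 → 8:06 PM UTC.
Lisbon is UTC+1:00, so local arrival = 8:06 PM + 1:00 = 9:06 PM on Jun 11.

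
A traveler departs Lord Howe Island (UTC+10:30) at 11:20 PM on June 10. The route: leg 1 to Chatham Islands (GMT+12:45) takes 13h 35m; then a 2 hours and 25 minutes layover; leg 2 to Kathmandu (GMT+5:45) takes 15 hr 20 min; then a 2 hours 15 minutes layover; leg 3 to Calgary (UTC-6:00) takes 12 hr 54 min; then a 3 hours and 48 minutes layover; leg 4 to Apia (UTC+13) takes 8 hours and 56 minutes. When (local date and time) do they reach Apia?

1:03 PM on Jun 13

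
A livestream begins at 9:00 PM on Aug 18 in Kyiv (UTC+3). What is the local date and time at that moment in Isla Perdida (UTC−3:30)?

2:30 PM on August 18

Isla Perdida is 6:30 behind Kyiv.
Shift by the zone difference: 9:00 PM − 6:30 = 2:30 PM on Aug 18 in Isla Perdida.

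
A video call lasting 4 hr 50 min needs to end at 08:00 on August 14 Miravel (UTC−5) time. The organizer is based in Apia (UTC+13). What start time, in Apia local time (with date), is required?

21:10 on Aug 14

Target end time in UTC: 08:00 + 5:00 = 13:00 on Aug 14.
Subtract 4 hours and 50 minutes → start 08:10 UTC on Aug 14.
Apia is UTC+13:00: 08:10 + 13:00 = 21:10 on Aug 14.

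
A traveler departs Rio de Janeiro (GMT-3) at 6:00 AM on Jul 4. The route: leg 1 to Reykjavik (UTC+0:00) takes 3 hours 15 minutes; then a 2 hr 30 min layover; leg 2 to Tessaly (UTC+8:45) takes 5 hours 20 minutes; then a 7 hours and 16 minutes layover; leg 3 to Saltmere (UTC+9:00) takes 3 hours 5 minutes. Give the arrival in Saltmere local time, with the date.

3:26 PM on July 5

Convert departure to UTC: 6:00 AM + 3:00 = 9:00 AM UTC on Jul 4.
Add 3 hours 15 minutes leg 1 → 12:15 PM UTC.
Add 2 hours and 30 minutes layover in Reykjavik → 2:45 PM UTC.
Add 5 hours 20 minutes leg 2 → 8:05 PM UTC.
Add 7 hours 16 minutes layover in Tessaly → 3:21 AM UTC (Jul 5).
Add 3 hours 5 minutes leg 3 → 6:26 AM UTC.
Saltmere is UTC+9:00, so local arrival = 6:26 AM + 9:00 = 3:26 PM on Jul 5.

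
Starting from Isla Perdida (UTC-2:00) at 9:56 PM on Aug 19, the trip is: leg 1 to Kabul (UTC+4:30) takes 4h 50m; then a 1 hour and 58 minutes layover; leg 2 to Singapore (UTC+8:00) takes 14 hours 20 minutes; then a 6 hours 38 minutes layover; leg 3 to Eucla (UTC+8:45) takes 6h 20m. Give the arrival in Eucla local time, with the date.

6:47 PM on August 21

Convert departure to UTC: 9:56 PM + 2:00 = 11:56 PM UTC on Aug 19.
Add 4 hours and 50 minutes leg 1 → 4:46 AM UTC (Aug 20).
Add 1 hour 58 minutes layover in Kabul → 6:44 AM UTC.
Add 14 hours 20 minutes leg 2 → 9:04 PM UTC.
Add 6 hours and 38 minutes layover in Singapore → 3:42 AM UTC (Aug 21).
Add 6 hours 20 minutes leg 3 → 10:02 AM UTC.
Eucla is UTC+8:45, so local arrival = 10:02 AM + 8:45 = 6:47 PM on Aug 21.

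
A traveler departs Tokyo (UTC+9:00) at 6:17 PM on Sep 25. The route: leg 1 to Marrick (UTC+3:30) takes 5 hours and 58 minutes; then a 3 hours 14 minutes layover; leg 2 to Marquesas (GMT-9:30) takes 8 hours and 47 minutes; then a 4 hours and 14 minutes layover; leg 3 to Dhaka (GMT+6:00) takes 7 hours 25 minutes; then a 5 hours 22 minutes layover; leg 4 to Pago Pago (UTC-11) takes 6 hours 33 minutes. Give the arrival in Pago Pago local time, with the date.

3:50 PM on September 26

Convert departure to UTC: 6:17 PM − 9:00 = 9:17 AM UTC on Sep 25.
Add 5 hours and 58 minutes leg 1 → 3:15 PM UTC.
Add 3 hours 14 minutes layover in Marrick → 6:29 PM UTC.
Add 8 hours and 47 minutes leg 2 → 3:16 AM UTC (Sep 26).
Add 4 hours and 14 minutes layover in Marquesas → 7:30 AM UTC.
Add 7 hours and 25 minutes leg 3 → 2:55 PM UTC.
Add 5 hours and 22 minutes layover in Dhaka → 8:17 PM UTC.
Add 6 hours 33 minutes leg 4 → 2:50 AM UTC (Sep 27).
Pago Pago is UTC−11:00, so local arrival = 2:50 AM − 11:00 = 3:50 PM on Sep 26.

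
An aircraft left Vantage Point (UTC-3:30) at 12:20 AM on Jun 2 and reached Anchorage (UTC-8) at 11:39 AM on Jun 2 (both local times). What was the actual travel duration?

Departure in UTC: 12:20 AM + 3:30 = 3:50 AM on Jun 2.
Arrival in UTC: 11:39 AM + 8:00 = 7:39 PM on Jun 2.
Elapsed = 7:39 PM − 3:50 AM = 15 hours 49 minutes.

15 hours 49 minutes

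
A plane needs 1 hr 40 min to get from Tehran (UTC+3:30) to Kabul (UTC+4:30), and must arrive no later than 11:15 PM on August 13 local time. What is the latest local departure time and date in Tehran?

Target arrival in UTC: 11:15 PM − 4:30 = 6:45 PM on Aug 13.
Subtract 1 hour 40 minutes → departure 5:05 PM UTC on Aug 13.
Tehran is UTC+3:30: 5:05 PM + 3:30 = 8:35 PM on Aug 13.

8:35 PM on August 13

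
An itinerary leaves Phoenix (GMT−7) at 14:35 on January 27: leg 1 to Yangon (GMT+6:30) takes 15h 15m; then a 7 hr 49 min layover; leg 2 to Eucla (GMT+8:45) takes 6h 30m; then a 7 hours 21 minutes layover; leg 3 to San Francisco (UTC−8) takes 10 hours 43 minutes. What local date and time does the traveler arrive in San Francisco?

13:13 on January 29

Convert departure to UTC: 14:35 + 7:00 = 21:35 UTC on Jan 27.
Add 15 hours and 15 minutes leg 1 → 12:50 UTC (Jan 28).
Add 7 hours 49 minutes layover in Yangon → 20:39 UTC.
Add 6 hours 30 minutes leg 2 → 03:09 UTC (Jan 29).
Add 7 hours and 21 minutes layover in Eucla → 10:30 UTC.
Add 10 hours 43 minutes leg 3 → 21:13 UTC.
San Francisco is UTC−8:00, so local arrival = 21:13 − 8:00 = 13:13 on Jan 29.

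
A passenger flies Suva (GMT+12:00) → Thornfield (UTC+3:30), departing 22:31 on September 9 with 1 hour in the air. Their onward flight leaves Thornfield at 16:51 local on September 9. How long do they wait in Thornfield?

1 hour 50 minutes

Convert departure to UTC: 22:31 − 12:00 = 10:31 UTC on Sep 9.
Add 1 hour flight time → 11:31 UTC.
Thornfield is UTC+3:30, so local arrival = 11:31 + 3:30 = 15:01 on Sep 9.
Layover = 16:51 − 15:01 = 1 hour 50 minutes.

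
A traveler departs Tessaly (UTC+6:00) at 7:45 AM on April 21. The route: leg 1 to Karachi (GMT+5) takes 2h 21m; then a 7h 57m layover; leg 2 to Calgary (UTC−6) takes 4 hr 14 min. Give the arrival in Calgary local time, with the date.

Convert departure to UTC: 7:45 AM − 6:00 = 1:45 AM UTC on Apr 21.
Add 2 hours 21 minutes leg 1 → 4:06 AM UTC.
Add 7 hours 57 minutes layover in Karachi → 12:03 PM UTC.
Add 4 hours 14 minutes leg 2 → 4:17 PM UTC.
Calgary is UTC−6:00, so local arrival = 4:17 PM − 6:00 = 10:17 AM on Apr 21.

10:17 AM on April 21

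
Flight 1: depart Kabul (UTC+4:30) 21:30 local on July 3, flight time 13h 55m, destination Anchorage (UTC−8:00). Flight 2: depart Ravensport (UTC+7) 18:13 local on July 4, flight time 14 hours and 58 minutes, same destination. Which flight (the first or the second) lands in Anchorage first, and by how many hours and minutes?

the first, by 19 hours 16 minutes

Flight 1 in UTC: 21:30 − 4:30 = 17:00 on Jul 3.
+13 hours and 55 minutes → arrive 06:55 UTC on Jul 4.
Flight 2 in UTC: 18:13 − 7:00 = 11:13 on Jul 4.
+14 hours 58 minutes → arrive 02:11 UTC on Jul 5.
Flight 1 lands earlier by 19 hours 16 minutes.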